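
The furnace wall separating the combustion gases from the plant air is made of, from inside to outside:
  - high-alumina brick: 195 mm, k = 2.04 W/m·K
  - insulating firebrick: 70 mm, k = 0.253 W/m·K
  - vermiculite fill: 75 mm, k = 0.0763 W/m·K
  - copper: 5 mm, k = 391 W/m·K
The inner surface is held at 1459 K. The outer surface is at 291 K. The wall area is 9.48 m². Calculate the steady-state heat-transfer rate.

Using the resistance-network approach (series):
R_high-alumina brick = L/(kA) = 0.195/(2.04×9.48) = 0.01008 K/W
R_insulating firebrick = L/(kA) = 0.07/(0.253×9.48) = 0.02919 K/W
R_vermiculite fill = L/(kA) = 0.075/(0.0763×9.48) = 0.1037 K/W
R_copper = L/(kA) = 0.005/(391×9.48) = 1.349×10^-6 K/W
R_total = 0.143 K/W
Q = ΔT / R_total = 1168 / 0.143

Q ≈ 8170 W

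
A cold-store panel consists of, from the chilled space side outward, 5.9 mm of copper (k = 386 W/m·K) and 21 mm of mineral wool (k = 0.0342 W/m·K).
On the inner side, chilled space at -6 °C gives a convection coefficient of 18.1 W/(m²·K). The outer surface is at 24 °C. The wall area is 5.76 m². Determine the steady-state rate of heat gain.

Q ≈ 258 W

Using the resistance-network approach (series):
R_inner film = 1/(h_i·A) = 1/(18.1×5.76) = 0.009592 K/W
R_copper = L/(kA) = 0.0059/(386×5.76) = 2.654×10^-6 K/W
R_mineral wool = L/(kA) = 0.021/(0.0342×5.76) = 0.1066 K/W
R_total = 0.1162 K/W
Q = ΔT / R_total = 30 / 0.1162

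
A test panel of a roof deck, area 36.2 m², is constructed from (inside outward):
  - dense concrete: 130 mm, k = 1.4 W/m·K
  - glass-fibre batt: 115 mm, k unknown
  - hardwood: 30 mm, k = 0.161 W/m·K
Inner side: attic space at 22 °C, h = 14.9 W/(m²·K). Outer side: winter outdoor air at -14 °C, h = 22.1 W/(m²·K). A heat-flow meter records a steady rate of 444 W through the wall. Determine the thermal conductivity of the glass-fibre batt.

k ≈ 0.0452 W/(m·K)

Treating each layer as a thermal resistance in series:
R_inner film = 1/(h_i·A) = 1/(14.9×36.2) = 0.001854 K/W
R_dense concrete = L/(kA) = 0.13/(1.4×36.2) = 0.002565 K/W
R_hardwood = L/(kA) = 0.03/(0.161×36.2) = 0.005147 K/W
R_outer film = 1/(h_o·A) = 1/(22.1×36.2) = 0.00125 K/W
Sum of known resistances R_other = 0.01082 K/W
Total R = ΔT/Q = 36/444 = 0.08108 K/W
R_glass-fibre batt = R_total − R_other = 0.07026 K/W
k = L/(R·A) = 0.115/(0.07026×36.2)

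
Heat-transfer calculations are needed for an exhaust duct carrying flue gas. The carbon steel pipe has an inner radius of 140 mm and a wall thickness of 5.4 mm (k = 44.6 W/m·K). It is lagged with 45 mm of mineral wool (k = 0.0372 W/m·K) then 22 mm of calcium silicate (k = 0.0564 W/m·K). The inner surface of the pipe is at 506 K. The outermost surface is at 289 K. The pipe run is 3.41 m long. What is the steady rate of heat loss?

Q ≈ 506 W

Cylindrical conduction, so R = ln(r₂/r₁)/(2πkL) per layer, in series:
R_carbon steel pipe wall = ln(145.4/140)/(2π×44.6×3.41) = 3.961×10^-5 K/W
R_mineral wool = ln(190.4/145.4)/(2π×0.0372×3.41) = 0.3383 K/W
R_calcium silicate = ln(212.4/190.4)/(2π×0.0564×3.41) = 0.09049 K/W
R_total = 0.4288 K/W
Q = ΔT/R_total = 217/0.4288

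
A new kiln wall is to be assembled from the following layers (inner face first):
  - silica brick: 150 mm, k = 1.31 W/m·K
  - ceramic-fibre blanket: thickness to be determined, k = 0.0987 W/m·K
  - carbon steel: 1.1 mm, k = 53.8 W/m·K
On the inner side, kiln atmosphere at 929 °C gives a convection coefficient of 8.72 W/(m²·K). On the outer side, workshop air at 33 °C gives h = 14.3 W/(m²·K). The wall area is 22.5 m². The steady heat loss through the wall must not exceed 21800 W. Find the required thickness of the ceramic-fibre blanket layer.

L ≈ 61.8 mm

Treating each layer as a thermal resistance in series:
R_inner film = 1/(h_i·A) = 1/(8.72×22.5) = 0.005097 K/W
R_silica brick = L/(kA) = 0.15/(1.31×22.5) = 0.005089 K/W
R_carbon steel = L/(kA) = 0.0011/(53.8×22.5) = 9.087×10^-7 K/W
R_outer film = 1/(h_o·A) = 1/(14.3×22.5) = 0.003108 K/W
Sum of the known resistances R_other = 0.01329 K/W
Required total resistance R_tot = ΔT/Q_allow = 896/21800 = 0.0411 K/W
R_ceramic-fibre blanket = R_tot − R_other = 0.02781 K/W
L = R·k·A = 0.02781×0.0987×22.5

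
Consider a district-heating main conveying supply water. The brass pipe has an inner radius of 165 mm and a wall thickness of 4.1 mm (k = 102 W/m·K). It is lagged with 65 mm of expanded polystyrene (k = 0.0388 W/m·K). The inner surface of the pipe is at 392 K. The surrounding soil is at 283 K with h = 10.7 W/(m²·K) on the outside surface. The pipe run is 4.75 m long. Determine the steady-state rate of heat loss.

For a radial system each layer contributes R = ln(r_out/r_in)/(2πkL); films add R = 1/(hA).
R_brass pipe wall = ln(169.1/165)/(2π×102×4.75) = 8.063×10^-6 K/W
R_expanded polystyrene = ln(234.1/169.1)/(2π×0.0388×4.75) = 0.2809 K/W
R_outer film = 1/(h_o·2πr_oL) = 1/(10.7×2π×0.2341×4.75) = 0.01338 K/W
R_total = 0.2943 K/W
Q = ΔT/R_total = 109/0.2943

Q ≈ 370 W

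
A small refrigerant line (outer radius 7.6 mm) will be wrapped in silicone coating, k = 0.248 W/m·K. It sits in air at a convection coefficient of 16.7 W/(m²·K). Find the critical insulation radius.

r_cr ≈ 14.9 mm

For a cylinder r_cr = k/h = 0.248/16.7
r_cr = 14.9 mm; since the bare radius (7.6 mm) is below r_cr, adding a thin layer of insulation will *increase* heat loss.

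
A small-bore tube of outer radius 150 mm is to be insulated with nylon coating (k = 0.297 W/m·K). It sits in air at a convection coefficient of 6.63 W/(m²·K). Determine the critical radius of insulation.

For a cylinder r_cr = k/h = 0.297/6.63
r_cr = 44.8 mm; since the bare radius (150 mm) is above r_cr, any added insulation will reduce heat loss.

r_cr ≈ 44.8 mm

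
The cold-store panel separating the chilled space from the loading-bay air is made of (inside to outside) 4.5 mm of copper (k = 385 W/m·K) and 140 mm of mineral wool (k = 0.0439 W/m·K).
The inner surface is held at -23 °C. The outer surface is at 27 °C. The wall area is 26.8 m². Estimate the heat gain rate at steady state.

Thermal resistances in series:
R_copper = L/(kA) = 0.0045/(385×26.8) = 4.361×10^-7 K/W
R_mineral wool = L/(kA) = 0.14/(0.0439×26.8) = 0.119 K/W
R_total = 0.119 K/W
Q = ΔT / R_total = 50 / 0.119

Q ≈ 420 W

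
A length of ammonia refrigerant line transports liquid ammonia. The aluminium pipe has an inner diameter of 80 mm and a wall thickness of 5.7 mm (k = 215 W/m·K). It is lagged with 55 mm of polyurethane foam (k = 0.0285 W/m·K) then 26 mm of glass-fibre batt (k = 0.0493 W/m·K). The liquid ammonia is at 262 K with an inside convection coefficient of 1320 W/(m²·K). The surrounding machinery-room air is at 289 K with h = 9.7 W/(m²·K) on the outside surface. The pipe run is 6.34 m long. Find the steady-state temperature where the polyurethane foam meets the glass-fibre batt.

Radial resistances (cylindrical: R_cond = ln(r_o/r_i)/(2πkL), R_conv = 1/(h·2πrL)):
R_inner film = 1/(h_i·2πr₁L) = 1/(1320×2π×0.04×6.34) = 4.754×10^-4 K/W
R_aluminium pipe wall = ln(45.7/40)/(2π×215×6.34) = 1.555×10^-5 K/W
R_polyurethane foam = ln(100.7/45.7)/(2π×0.0285×6.34) = 0.6959 K/W
R_glass-fibre batt = ln(126.7/100.7)/(2π×0.0493×6.34) = 0.1169 K/W
R_outer film = 1/(h_o·2πr_oL) = 1/(9.7×2π×0.1267×6.34) = 0.02043 K/W
R_total = 0.8338 K/W
Q = ΔT/R_total = 27/0.8338
Q = 32.4 W
T_interface = T_inner + Q·ΣR(inner→interface) = 262 + 32.4×0.6964

T ≈ 285 K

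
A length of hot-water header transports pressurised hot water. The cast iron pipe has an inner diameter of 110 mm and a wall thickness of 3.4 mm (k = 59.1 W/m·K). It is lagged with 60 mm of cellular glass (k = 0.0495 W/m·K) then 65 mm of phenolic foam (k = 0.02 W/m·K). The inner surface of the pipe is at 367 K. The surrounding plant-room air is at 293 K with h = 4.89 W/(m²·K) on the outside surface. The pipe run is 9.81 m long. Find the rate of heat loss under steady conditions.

Q ≈ 122 W

Treating each annulus and film as a series resistance:
R_cast iron pipe wall = ln(58.4/55)/(2π×59.1×9.81) = 1.647×10^-5 K/W
R_cellular glass = ln(118.4/58.4)/(2π×0.0495×9.81) = 0.2316 K/W
R_phenolic foam = ln(183.4/118.4)/(2π×0.02×9.81) = 0.355 K/W
R_outer film = 1/(h_o·2πr_oL) = 1/(4.89×2π×0.1834×9.81) = 0.01809 K/W
R_total = 0.6047 K/W
Q = ΔT/R_total = 74/0.6047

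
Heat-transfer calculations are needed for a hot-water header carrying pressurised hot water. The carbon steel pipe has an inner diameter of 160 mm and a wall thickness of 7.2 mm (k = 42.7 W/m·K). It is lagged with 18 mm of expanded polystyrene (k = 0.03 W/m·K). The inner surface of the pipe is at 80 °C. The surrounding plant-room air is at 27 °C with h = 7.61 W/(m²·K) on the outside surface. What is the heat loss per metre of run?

q′ ≈ 44.4 W/m

For a radial system each layer contributes R = ln(r_out/r_in)/(2πkL); films add R = 1/(hA).
R_carbon steel pipe wall = ln(87.2/80)/(2π×42.7×1) = 3.212×10^-4 K/W
R_expanded polystyrene = ln(105.2/87.2)/(2π×0.03×1) = 0.9956 K/W
R_outer film = 1/(h_o·2πr_oL) = 1/(7.61×2π×0.1052×1) = 0.1988 K/W
R_total = 1.195 K/W
Q = ΔT/R_total = 53/1.195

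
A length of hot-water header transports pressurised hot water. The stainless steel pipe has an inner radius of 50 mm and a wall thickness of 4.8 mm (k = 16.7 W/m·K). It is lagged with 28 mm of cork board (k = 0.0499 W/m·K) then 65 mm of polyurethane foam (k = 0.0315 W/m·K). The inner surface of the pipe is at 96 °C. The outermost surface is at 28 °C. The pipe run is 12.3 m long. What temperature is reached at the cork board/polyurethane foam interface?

For a radial system each layer contributes R = ln(r_out/r_in)/(2πkL); films add R = 1/(hA).
R_stainless steel pipe wall = ln(54.8/50)/(2π×16.7×12.3) = 7.103×10^-5 K/W
R_cork board = ln(82.8/54.8)/(2π×0.0499×12.3) = 0.107 K/W
R_polyurethane foam = ln(147.8/82.8)/(2π×0.0315×12.3) = 0.238 K/W
R_total = 0.3451 K/W
Q = ΔT/R_total = 68/0.3451
Q = 197 W
T_interface = T_inner − Q·ΣR(inner→interface) = 96 − 197×0.1071

T ≈ 74.9 °C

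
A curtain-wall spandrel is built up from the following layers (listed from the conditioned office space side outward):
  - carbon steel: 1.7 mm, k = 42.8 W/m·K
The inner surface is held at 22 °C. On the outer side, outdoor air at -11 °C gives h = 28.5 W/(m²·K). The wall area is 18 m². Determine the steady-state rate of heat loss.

Using the resistance-network approach (series):
R_carbon steel = L/(kA) = 0.0017/(42.8×18) = 2.207×10^-6 K/W
R_outer film = 1/(h_o·A) = 1/(28.5×18) = 0.001949 K/W
R_total = 0.001952 K/W
Q = ΔT / R_total = 33 / 0.001952

Q ≈ 16900 W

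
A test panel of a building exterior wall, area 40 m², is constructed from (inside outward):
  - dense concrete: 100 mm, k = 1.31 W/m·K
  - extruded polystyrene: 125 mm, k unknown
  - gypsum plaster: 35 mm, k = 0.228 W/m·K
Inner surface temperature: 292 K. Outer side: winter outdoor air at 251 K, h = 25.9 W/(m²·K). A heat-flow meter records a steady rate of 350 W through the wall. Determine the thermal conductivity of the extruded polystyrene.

Thermal resistances in series:
R_dense concrete = L/(kA) = 0.1/(1.31×40) = 0.001908 K/W
R_gypsum plaster = L/(kA) = 0.035/(0.228×40) = 0.003838 K/W
R_outer film = 1/(h_o·A) = 1/(25.9×40) = 9.653×10^-4 K/W
Sum of known resistances R_other = 0.006711 K/W
Total R = ΔT/Q = 41/350 = 0.1171 K/W
R_extruded polystyrene = R_total − R_other = 0.1104 K/W
k = L/(R·A) = 0.125/(0.1104×40)

k ≈ 0.0283 W/(m·K)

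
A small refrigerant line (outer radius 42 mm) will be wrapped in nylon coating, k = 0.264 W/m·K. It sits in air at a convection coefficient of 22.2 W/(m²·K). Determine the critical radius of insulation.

r_cr ≈ 11.9 mm

For a cylinder r_cr = k/h = 0.264/22.2
r_cr = 11.9 mm; since the bare radius (42 mm) is above r_cr, any added insulation will reduce heat loss.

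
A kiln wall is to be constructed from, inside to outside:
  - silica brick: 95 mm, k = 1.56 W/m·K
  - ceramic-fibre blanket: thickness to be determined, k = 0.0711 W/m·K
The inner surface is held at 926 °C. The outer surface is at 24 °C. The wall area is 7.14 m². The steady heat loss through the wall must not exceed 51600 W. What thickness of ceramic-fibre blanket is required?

L ≈ 4.54 mm

Using the resistance-network approach (series):
R_silica brick = L/(kA) = 0.095/(1.56×7.14) = 0.008529 K/W
Sum of the known resistances R_other = 0.008529 K/W
Required total resistance R_tot = ΔT/Q_allow = 902/51600 = 0.01748 K/W
R_ceramic-fibre blanket = R_tot − R_other = 0.008952 K/W
L = R·k·A = 0.008952×0.0711×7.14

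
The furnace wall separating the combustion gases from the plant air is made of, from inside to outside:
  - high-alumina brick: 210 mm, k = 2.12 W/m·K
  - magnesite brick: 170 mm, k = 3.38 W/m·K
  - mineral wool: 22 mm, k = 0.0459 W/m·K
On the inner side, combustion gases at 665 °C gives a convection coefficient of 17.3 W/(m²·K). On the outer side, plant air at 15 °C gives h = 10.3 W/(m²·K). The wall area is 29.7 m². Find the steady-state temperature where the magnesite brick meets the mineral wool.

Using the resistance-network approach (series):
R_inner film = 1/(h_i·A) = 1/(17.3×29.7) = 0.001946 K/W
R_high-alumina brick = L/(kA) = 0.21/(2.12×29.7) = 0.003335 K/W
R_magnesite brick = L/(kA) = 0.17/(3.38×29.7) = 0.001693 K/W
R_mineral wool = L/(kA) = 0.022/(0.0459×29.7) = 0.01614 K/W
R_outer film = 1/(h_o·A) = 1/(10.3×29.7) = 0.003269 K/W
R_total = 0.02638 K/W;  Q = ΔT/R_total = 650/0.02638 = 24640 W
T_interface = T_inner − Q·ΣR(inner→interface) = 665 − 24600×0.006975

T ≈ 493 °C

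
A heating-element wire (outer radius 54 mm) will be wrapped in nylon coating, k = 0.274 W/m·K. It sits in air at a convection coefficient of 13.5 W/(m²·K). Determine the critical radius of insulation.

For a cylinder r_cr = k/h = 0.274/13.5
r_cr = 20.3 mm; since the bare radius (54 mm) is above r_cr, any added insulation will reduce heat loss.

r_cr ≈ 20.3 mm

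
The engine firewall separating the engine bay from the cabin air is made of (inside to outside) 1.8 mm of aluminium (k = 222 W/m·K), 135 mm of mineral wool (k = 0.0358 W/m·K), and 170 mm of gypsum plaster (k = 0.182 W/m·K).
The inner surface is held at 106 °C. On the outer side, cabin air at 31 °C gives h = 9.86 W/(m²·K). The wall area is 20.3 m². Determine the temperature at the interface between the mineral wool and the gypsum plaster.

T ≈ 47.2 °C

Model the wall as resistances in series:
R_aluminium = L/(kA) = 0.0018/(222×20.3) = 3.994×10^-7 K/W
R_mineral wool = L/(kA) = 0.135/(0.0358×20.3) = 0.1858 K/W
R_gypsum plaster = L/(kA) = 0.17/(0.182×20.3) = 0.04601 K/W
R_outer film = 1/(h_o·A) = 1/(9.86×20.3) = 0.004996 K/W
R_total = 0.2368 K/W;  Q = ΔT/R_total = 75/0.2368 = 316.8 W
T_interface = T_inner − Q·ΣR(inner→interface) = 106 − 317×0.1858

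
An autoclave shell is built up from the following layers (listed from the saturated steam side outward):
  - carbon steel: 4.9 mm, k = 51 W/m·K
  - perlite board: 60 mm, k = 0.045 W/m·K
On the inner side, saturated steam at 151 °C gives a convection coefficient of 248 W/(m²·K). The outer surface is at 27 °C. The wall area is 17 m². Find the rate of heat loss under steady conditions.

Treating each layer as a thermal resistance in series:
R_inner film = 1/(h_i·A) = 1/(248×17) = 2.372×10^-4 K/W
R_carbon steel = L/(kA) = 0.0049/(51×17) = 5.652×10^-6 K/W
R_perlite board = L/(kA) = 0.06/(0.045×17) = 0.07843 K/W
R_total = 0.07867 K/W
Q = ΔT / R_total = 124 / 0.07867

Q ≈ 1580 W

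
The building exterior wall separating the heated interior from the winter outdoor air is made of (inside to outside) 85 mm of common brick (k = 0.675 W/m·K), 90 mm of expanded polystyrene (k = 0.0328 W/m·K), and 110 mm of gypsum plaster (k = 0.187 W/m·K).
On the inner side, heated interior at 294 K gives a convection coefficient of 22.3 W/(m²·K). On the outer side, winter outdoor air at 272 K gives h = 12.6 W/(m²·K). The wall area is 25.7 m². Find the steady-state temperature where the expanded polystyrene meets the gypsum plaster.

T ≈ 276 K

Treating each layer as a thermal resistance in series:
R_inner film = 1/(h_i·A) = 1/(22.3×25.7) = 0.001745 K/W
R_common brick = L/(kA) = 0.085/(0.675×25.7) = 0.0049 K/W
R_expanded polystyrene = L/(kA) = 0.09/(0.0328×25.7) = 0.1068 K/W
R_gypsum plaster = L/(kA) = 0.11/(0.187×25.7) = 0.02289 K/W
R_outer film = 1/(h_o·A) = 1/(12.6×25.7) = 0.003088 K/W
R_total = 0.1394 K/W;  Q = ΔT/R_total = 22/0.1394 = 157.8 W
T_interface = T_inner − Q·ΣR(inner→interface) = 294 − 158×0.1134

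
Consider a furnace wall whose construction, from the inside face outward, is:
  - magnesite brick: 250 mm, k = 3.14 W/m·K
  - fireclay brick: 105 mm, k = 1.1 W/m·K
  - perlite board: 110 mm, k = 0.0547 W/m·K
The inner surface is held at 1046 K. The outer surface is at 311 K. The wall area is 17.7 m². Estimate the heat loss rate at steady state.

Q ≈ 5950 W

Series thermal resistances:
R_magnesite brick = L/(kA) = 0.25/(3.14×17.7) = 0.004498 K/W
R_fireclay brick = L/(kA) = 0.105/(1.1×17.7) = 0.005393 K/W
R_perlite board = L/(kA) = 0.11/(0.0547×17.7) = 0.1136 K/W
R_total = 0.1235 K/W
Q = ΔT / R_total = 735 / 0.1235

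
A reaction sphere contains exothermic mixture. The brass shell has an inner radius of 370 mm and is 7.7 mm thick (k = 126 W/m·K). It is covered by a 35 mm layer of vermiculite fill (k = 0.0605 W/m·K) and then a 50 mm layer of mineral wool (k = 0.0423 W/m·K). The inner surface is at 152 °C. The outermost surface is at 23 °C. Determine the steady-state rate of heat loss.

Q ≈ 164 W

Each spherical layer contributes R = (1/r_i − 1/r_o)/(4πk):
R_brass shell = (1/0.37 − 1/0.3777)/(4π×126) = 3.48×10^-5 K/W
R_vermiculite fill = (1/0.3777 − 1/0.4127)/(4π×0.0605) = 0.2953 K/W
R_mineral wool = (1/0.4127 − 1/0.4627)/(4π×0.0423) = 0.4926 K/W
R_total = 0.788 K/W
Q = ΔT/R_total = 129/0.788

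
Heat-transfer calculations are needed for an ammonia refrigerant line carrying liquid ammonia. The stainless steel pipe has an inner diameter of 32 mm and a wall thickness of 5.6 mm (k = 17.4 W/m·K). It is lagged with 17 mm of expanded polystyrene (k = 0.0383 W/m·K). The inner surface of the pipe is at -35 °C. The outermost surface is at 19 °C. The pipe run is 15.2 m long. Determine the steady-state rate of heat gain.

Radial resistances (cylindrical: R_cond = ln(r_o/r_i)/(2πkL), R_conv = 1/(h·2πrL)):
R_stainless steel pipe wall = ln(21.6/16)/(2π×17.4×15.2) = 1.806×10^-4 K/W
R_expanded polystyrene = ln(38.6/21.6)/(2π×0.0383×15.2) = 0.1587 K/W
R_total = 0.1589 K/W
Q = ΔT/R_total = 54/0.1589

Q ≈ 340 W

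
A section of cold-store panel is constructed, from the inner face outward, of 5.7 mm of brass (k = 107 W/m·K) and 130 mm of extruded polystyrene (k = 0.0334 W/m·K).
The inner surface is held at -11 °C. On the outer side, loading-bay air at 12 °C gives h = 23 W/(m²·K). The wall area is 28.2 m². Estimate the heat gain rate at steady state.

Thermal resistances in series:
R_brass = L/(kA) = 0.0057/(107×28.2) = 1.889×10^-6 K/W
R_extruded polystyrene = L/(kA) = 0.13/(0.0334×28.2) = 0.138 K/W
R_outer film = 1/(h_o·A) = 1/(23×28.2) = 0.001542 K/W
R_total = 0.1396 K/W
Q = ΔT / R_total = 23 / 0.1396

Q ≈ 165 W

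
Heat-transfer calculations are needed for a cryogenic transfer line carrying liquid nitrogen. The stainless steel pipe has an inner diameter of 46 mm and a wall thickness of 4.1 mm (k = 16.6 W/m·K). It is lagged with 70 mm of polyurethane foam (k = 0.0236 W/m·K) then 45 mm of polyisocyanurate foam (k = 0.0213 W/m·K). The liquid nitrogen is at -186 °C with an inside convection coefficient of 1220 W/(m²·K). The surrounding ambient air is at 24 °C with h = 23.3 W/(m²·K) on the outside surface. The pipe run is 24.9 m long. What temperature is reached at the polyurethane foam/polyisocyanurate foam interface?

T ≈ -28.8 °C

For a radial system each layer contributes R = ln(r_out/r_in)/(2πkL); films add R = 1/(hA).
R_inner film = 1/(h_i·2πr₁L) = 1/(1220×2π×0.023×24.9) = 2.278×10^-4 K/W
R_stainless steel pipe wall = ln(27.1/23)/(2π×16.6×24.9) = 6.316×10^-5 K/W
R_polyurethane foam = ln(97.1/27.1)/(2π×0.0236×24.9) = 0.3456 K/W
R_polyisocyanurate foam = ln(142.1/97.1)/(2π×0.0213×24.9) = 0.1143 K/W
R_outer film = 1/(h_o·2πr_oL) = 1/(23.3×2π×0.1421×24.9) = 0.001931 K/W
R_total = 0.4621 K/W
Q = ΔT/R_total = 210/0.4621
Q = 454 W
T_interface = T_inner + Q·ΣR(inner→interface) = -186 + 454×0.3459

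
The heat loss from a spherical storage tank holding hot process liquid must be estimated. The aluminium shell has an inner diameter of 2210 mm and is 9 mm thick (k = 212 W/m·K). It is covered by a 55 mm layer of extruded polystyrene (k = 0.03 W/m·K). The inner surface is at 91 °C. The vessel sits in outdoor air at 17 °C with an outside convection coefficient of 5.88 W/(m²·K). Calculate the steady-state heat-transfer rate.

Spherical conduction: R = (1/r_in − 1/r_out)/(4πk) per layer; series-sum.
R_aluminium shell = (1/1.105 − 1/1.114)/(4π×212) = 2.744×10^-6 K/W
R_extruded polystyrene = (1/1.114 − 1/1.169)/(4π×0.03) = 0.112 K/W
R_outer film = 1/(h·4πr_o²) = 1/(5.88×4π×1.169²) = 0.009903 K/W
R_total = 0.1219 K/W
Q = ΔT/R_total = 74/0.1219

Q ≈ 607 W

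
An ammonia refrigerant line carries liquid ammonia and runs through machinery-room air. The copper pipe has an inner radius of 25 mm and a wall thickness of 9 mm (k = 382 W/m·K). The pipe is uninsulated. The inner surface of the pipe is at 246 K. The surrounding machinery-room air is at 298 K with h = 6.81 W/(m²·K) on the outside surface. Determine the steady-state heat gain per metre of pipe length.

Treating each annulus and film as a series resistance:
R_copper pipe wall = ln(34/25)/(2π×382×1) = 1.281×10^-4 K/W
R_outer film = 1/(h_o·2πr_oL) = 1/(6.81×2π×0.034×1) = 0.6874 K/W
R_total = 0.6875 K/W
Q = ΔT/R_total = 52/0.6875

q′ ≈ 75.6 W/m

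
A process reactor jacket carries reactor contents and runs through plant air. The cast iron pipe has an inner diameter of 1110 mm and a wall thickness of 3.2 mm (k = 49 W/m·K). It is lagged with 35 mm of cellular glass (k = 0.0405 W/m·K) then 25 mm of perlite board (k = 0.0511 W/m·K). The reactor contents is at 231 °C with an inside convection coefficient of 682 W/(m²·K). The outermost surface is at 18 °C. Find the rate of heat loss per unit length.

q′ ≈ 579 W/m

Per-layer cylindrical resistances, series-summed:
R_inner film = 1/(h_i·2πr₁L) = 1/(682×2π×0.555×1) = 4.205×10^-4 K/W
R_cast iron pipe wall = ln(558.2/555)/(2π×49×1) = 1.867×10^-5 K/W
R_cellular glass = ln(593.2/558.2)/(2π×0.0405×1) = 0.239 K/W
R_perlite board = ln(618.2/593.2)/(2π×0.0511×1) = 0.1286 K/W
R_total = 0.368 K/W
Q = ΔT/R_total = 213/0.368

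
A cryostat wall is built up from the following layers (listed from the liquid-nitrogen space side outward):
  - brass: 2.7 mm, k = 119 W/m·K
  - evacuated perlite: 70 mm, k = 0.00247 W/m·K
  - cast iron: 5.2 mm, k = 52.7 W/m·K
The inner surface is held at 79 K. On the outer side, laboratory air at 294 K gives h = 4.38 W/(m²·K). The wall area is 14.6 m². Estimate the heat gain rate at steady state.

Q ≈ 110 W

Treating each layer as a thermal resistance in series:
R_brass = L/(kA) = 0.0027/(119×14.6) = 1.554×10^-6 K/W
R_evacuated perlite = L/(kA) = 0.07/(0.00247×14.6) = 1.941 K/W
R_cast iron = L/(kA) = 0.0052/(52.7×14.6) = 6.758×10^-6 K/W
R_outer film = 1/(h_o·A) = 1/(4.38×14.6) = 0.01564 K/W
R_total = 1.957 K/W
Q = ΔT / R_total = 215 / 1.957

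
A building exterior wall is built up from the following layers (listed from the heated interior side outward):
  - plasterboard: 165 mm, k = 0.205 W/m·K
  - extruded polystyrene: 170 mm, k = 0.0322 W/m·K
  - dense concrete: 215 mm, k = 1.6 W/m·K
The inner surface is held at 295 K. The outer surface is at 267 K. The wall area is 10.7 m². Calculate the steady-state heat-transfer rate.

Q ≈ 48.2 W

Thermal resistances in series:
R_plasterboard = L/(kA) = 0.165/(0.205×10.7) = 0.07522 K/W
R_extruded polystyrene = L/(kA) = 0.17/(0.0322×10.7) = 0.4934 K/W
R_dense concrete = L/(kA) = 0.215/(1.6×10.7) = 0.01256 K/W
R_total = 0.5812 K/W
Q = ΔT / R_total = 28 / 0.5812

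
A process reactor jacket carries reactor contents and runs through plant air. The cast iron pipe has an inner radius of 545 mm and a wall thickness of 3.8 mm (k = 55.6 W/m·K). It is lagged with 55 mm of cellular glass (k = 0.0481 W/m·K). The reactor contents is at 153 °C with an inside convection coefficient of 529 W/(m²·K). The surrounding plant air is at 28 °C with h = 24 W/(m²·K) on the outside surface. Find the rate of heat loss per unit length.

Cylindrical conduction, so R = ln(r₂/r₁)/(2πkL) per layer, in series:
R_inner film = 1/(h_i·2πr₁L) = 1/(529×2π×0.545×1) = 5.52×10^-4 K/W
R_cast iron pipe wall = ln(548.8/545)/(2π×55.6×1) = 1.989×10^-5 K/W
R_cellular glass = ln(603.8/548.8)/(2π×0.0481×1) = 0.316 K/W
R_outer film = 1/(h_o·2πr_oL) = 1/(24×2π×0.6038×1) = 0.01098 K/W
R_total = 0.3276 K/W
Q = ΔT/R_total = 125/0.3276

q′ ≈ 382 W/m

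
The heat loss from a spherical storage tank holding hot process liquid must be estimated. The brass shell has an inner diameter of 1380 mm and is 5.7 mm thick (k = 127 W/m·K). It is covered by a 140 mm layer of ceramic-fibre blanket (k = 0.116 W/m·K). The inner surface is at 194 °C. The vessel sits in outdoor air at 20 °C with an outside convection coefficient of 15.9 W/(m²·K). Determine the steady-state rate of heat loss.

Each spherical layer contributes R = (1/r_i − 1/r_o)/(4πk):
R_brass shell = (1/0.69 − 1/0.6957)/(4π×127) = 7.44×10^-6 K/W
R_ceramic-fibre blanket = (1/0.6957 − 1/0.8357)/(4π×0.116) = 0.1652 K/W
R_outer film = 1/(h·4πr_o²) = 1/(15.9×4π×0.8357²) = 0.007166 K/W
R_total = 0.1724 K/W
Q = ΔT/R_total = 174/0.1724

Q ≈ 1010 W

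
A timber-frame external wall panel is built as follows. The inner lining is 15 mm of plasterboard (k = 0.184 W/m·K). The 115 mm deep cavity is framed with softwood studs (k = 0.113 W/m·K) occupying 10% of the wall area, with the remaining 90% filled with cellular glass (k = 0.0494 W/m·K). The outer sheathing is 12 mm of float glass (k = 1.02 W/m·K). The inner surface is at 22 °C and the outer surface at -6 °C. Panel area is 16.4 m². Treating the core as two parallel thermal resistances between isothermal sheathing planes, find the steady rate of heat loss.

Sheathing layers in series; stud and cavity paths in parallel between them.
R_inner = 0.015/(0.184×16.4) = 0.004971 K/W
R_stud  = 0.115/(0.113×0.1×16.4) = 0.6205 K/W
R_cav   = 0.115/(0.0494×0.9×16.4) = 0.1577 K/W
1/R_core = 1/R_stud + 1/R_cav → R_core = 0.1258 K/W
R_outer = 0.012/(1.02×16.4) = 7.174×10^-4 K/W
R_total = 0.1314 K/W
Q = ΔT/R_total = 28/0.1314

Q ≈ 213 W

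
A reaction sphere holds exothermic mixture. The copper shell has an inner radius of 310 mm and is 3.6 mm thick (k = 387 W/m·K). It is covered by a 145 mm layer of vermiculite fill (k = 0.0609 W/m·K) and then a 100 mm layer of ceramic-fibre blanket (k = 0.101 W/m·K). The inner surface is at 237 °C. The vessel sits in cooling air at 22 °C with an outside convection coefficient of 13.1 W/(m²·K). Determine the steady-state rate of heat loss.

For a spherical shell R = (1/r₁ − 1/r₂)/(4πk); film R = 1/(h·4πr²). In series:
R_copper shell = (1/0.31 − 1/0.3136)/(4π×387) = 7.615×10^-6 K/W
R_vermiculite fill = (1/0.3136 − 1/0.4586)/(4π×0.0609) = 1.317 K/W
R_ceramic-fibre blanket = (1/0.4586 − 1/0.5586)/(4π×0.101) = 0.3076 K/W
R_outer film = 1/(h·4πr_o²) = 1/(13.1×4π×0.5586²) = 0.01947 K/W
R_total = 1.644 K/W
Q = ΔT/R_total = 215/1.644

Q ≈ 131 W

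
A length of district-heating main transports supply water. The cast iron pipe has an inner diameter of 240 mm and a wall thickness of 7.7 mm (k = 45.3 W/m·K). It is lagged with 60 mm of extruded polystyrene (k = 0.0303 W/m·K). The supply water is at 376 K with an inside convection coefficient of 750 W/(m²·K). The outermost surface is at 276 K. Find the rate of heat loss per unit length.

Radial resistances (cylindrical: R_cond = ln(r_o/r_i)/(2πkL), R_conv = 1/(h·2πrL)):
R_inner film = 1/(h_i·2πr₁L) = 1/(750×2π×0.12×1) = 0.001768 K/W
R_cast iron pipe wall = ln(127.7/120)/(2π×45.3×1) = 2.185×10^-4 K/W
R_extruded polystyrene = ln(187.7/127.7)/(2π×0.0303×1) = 2.023 K/W
R_total = 2.025 K/W
Q = ΔT/R_total = 100/2.025

q′ ≈ 49.4 W/m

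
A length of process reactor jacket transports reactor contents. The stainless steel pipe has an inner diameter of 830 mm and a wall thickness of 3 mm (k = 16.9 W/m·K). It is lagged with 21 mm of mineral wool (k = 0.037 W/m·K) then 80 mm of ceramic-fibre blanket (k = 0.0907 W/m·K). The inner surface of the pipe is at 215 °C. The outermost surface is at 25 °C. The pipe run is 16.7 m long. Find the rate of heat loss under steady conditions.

Radial resistances (cylindrical: R_cond = ln(r_o/r_i)/(2πkL), R_conv = 1/(h·2πrL)):
R_stainless steel pipe wall = ln(418/415)/(2π×16.9×16.7) = 4.062×10^-6 K/W
R_mineral wool = ln(439/418)/(2π×0.037×16.7) = 0.01263 K/W
R_ceramic-fibre blanket = ln(519/439)/(2π×0.0907×16.7) = 0.01759 K/W
R_total = 0.03022 K/W
Q = ΔT/R_total = 190/0.03022

Q ≈ 6290 W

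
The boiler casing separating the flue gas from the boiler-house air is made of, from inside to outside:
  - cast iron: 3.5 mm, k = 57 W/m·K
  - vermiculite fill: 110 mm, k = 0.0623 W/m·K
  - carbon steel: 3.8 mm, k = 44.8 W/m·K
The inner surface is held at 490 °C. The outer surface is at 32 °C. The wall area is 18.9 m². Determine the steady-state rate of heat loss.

Q ≈ 4900 W

Thermal resistances in series:
R_cast iron = L/(kA) = 0.0035/(57×18.9) = 3.249×10^-6 K/W
R_vermiculite fill = L/(kA) = 0.11/(0.0623×18.9) = 0.09342 K/W
R_carbon steel = L/(kA) = 0.0038/(44.8×18.9) = 4.488×10^-6 K/W
R_total = 0.09343 K/W
Q = ΔT / R_total = 458 / 0.09343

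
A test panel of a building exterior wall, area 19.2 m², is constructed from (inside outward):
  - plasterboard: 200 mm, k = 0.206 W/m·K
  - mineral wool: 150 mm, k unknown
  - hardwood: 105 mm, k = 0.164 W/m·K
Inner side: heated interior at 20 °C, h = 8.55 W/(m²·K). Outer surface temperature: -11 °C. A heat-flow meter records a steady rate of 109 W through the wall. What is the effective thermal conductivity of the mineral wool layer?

k ≈ 0.0402 W/(m·K)

Using the resistance-network approach (series):
R_inner film = 1/(h_i·A) = 1/(8.55×19.2) = 0.006092 K/W
R_plasterboard = L/(kA) = 0.2/(0.206×19.2) = 0.05057 K/W
R_hardwood = L/(kA) = 0.105/(0.164×19.2) = 0.03335 K/W
Sum of known resistances R_other = 0.09 K/W
Total R = ΔT/Q = 31/109 = 0.2844 K/W
R_mineral wool = R_total − R_other = 0.1944 K/W
k = L/(R·A) = 0.15/(0.1944×19.2)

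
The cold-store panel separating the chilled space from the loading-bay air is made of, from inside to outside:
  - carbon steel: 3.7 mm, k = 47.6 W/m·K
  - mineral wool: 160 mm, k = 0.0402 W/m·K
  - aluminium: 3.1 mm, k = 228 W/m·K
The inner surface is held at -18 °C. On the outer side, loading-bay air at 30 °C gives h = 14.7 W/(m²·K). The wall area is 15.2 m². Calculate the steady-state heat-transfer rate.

Model the wall as resistances in series:
R_carbon steel = L/(kA) = 0.0037/(47.6×15.2) = 5.114×10^-6 K/W
R_mineral wool = L/(kA) = 0.16/(0.0402×15.2) = 0.2618 K/W
R_aluminium = L/(kA) = 0.0031/(228×15.2) = 8.945×10^-7 K/W
R_outer film = 1/(h_o·A) = 1/(14.7×15.2) = 0.004475 K/W
R_total = 0.2663 K/W
Q = ΔT / R_total = 48 / 0.2663

Q ≈ 180 W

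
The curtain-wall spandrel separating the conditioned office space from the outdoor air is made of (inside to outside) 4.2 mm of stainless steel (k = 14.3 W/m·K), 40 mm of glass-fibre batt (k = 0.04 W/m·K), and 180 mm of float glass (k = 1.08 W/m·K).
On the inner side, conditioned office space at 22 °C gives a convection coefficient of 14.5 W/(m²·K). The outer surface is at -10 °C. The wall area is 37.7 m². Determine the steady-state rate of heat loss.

Thermal resistances in series:
R_inner film = 1/(h_i·A) = 1/(14.5×37.7) = 0.001829 K/W
R_stainless steel = L/(kA) = 0.0042/(14.3×37.7) = 7.791×10^-6 K/W
R_glass-fibre batt = L/(kA) = 0.04/(0.04×37.7) = 0.02653 K/W
R_float glass = L/(kA) = 0.18/(1.08×37.7) = 0.004421 K/W
R_total = 0.03278 K/W
Q = ΔT / R_total = 32 / 0.03278

Q ≈ 976 W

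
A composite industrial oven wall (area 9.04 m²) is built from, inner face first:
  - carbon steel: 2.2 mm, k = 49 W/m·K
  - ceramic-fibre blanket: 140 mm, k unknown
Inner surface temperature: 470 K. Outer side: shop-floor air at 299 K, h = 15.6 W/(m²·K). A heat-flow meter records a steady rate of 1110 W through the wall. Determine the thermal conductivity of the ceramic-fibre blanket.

k ≈ 0.105 W/(m·K)

Using the resistance-network approach (series):
R_carbon steel = L/(kA) = 0.0022/(49×9.04) = 4.967×10^-6 K/W
R_outer film = 1/(h_o·A) = 1/(15.6×9.04) = 0.007091 K/W
Sum of known resistances R_other = 0.007096 K/W
Total R = ΔT/Q = 171/1110 = 0.1541 K/W
R_ceramic-fibre blanket = R_total − R_other = 0.147 K/W
k = L/(R·A) = 0.14/(0.147×9.04)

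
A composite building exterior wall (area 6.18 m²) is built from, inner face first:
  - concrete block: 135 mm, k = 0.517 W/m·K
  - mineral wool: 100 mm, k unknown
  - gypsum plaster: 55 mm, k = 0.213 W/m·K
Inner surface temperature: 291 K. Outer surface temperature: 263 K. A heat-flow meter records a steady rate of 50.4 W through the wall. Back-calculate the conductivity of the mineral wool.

Using the resistance-network approach (series):
R_concrete block = L/(kA) = 0.135/(0.517×6.18) = 0.04225 K/W
R_gypsum plaster = L/(kA) = 0.055/(0.213×6.18) = 0.04178 K/W
Sum of known resistances R_other = 0.08404 K/W
Total R = ΔT/Q = 28/50.4 = 0.5556 K/W
R_mineral wool = R_total − R_other = 0.4715 K/W
k = L/(R·A) = 0.1/(0.4715×6.18)

k ≈ 0.0343 W/(m·K)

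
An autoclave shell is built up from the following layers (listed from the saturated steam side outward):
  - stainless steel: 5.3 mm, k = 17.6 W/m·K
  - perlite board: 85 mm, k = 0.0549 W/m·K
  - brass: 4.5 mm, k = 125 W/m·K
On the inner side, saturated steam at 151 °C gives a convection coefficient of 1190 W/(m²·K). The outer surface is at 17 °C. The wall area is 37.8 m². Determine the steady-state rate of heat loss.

Series thermal resistances:
R_inner film = 1/(h_i·A) = 1/(1190×37.8) = 2.223×10^-5 K/W
R_stainless steel = L/(kA) = 0.0053/(17.6×37.8) = 7.967×10^-6 K/W
R_perlite board = L/(kA) = 0.085/(0.0549×37.8) = 0.04096 K/W
R_brass = L/(kA) = 0.0045/(125×37.8) = 9.524×10^-7 K/W
R_total = 0.04099 K/W
Q = ΔT / R_total = 134 / 0.04099

Q ≈ 3270 W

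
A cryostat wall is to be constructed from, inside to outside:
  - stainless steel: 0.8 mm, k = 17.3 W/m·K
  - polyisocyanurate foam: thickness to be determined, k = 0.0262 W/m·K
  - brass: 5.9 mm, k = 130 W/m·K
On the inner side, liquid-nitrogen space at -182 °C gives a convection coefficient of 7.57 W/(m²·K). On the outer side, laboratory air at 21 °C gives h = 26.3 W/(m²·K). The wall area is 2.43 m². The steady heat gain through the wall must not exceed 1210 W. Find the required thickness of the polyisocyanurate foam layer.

L ≈ 6.22 mm

Using the resistance-network approach (series):
R_inner film = 1/(h_i·A) = 1/(7.57×2.43) = 0.05436 K/W
R_stainless steel = L/(kA) = 0.0008/(17.3×2.43) = 1.903×10^-5 K/W
R_brass = L/(kA) = 0.0059/(130×2.43) = 1.868×10^-5 K/W
R_outer film = 1/(h_o·A) = 1/(26.3×2.43) = 0.01565 K/W
Sum of the known resistances R_other = 0.07005 K/W
Required total resistance R_tot = ΔT/Q_allow = 203/1210 = 0.1678 K/W
R_polyisocyanurate foam = R_tot − R_other = 0.09772 K/W
L = R·k·A = 0.09772×0.0262×2.43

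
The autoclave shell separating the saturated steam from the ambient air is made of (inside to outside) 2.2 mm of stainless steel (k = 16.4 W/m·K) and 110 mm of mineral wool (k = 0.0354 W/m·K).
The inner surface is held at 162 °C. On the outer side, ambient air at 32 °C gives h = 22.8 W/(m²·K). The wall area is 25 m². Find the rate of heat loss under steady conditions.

Q ≈ 1030 W

Treating each layer as a thermal resistance in series:
R_stainless steel = L/(kA) = 0.0022/(16.4×25) = 5.366×10^-6 K/W
R_mineral wool = L/(kA) = 0.11/(0.0354×25) = 0.1243 K/W
R_outer film = 1/(h_o·A) = 1/(22.8×25) = 0.001754 K/W
R_total = 0.1261 K/W
Q = ΔT / R_total = 130 / 0.1261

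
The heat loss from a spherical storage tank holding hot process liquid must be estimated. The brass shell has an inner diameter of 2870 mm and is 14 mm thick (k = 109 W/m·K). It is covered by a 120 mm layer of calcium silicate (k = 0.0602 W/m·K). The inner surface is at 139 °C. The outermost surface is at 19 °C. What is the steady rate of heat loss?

Q ≈ 1720 W

Radial (spherical) resistances in series:
R_brass shell = (1/1.435 − 1/1.449)/(4π×109) = 4.916×10^-6 K/W
R_calcium silicate = (1/1.449 − 1/1.569)/(4π×0.0602) = 0.06977 K/W
R_total = 0.06978 K/W
Q = ΔT/R_total = 120/0.06978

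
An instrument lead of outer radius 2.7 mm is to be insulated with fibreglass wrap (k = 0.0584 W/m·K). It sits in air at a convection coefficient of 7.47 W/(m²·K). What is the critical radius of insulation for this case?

r_cr ≈ 7.82 mm

For a cylinder r_cr = k/h = 0.0584/7.47
r_cr = 7.82 mm; since the bare radius (2.7 mm) is below r_cr, adding a thin layer of insulation will *increase* heat loss.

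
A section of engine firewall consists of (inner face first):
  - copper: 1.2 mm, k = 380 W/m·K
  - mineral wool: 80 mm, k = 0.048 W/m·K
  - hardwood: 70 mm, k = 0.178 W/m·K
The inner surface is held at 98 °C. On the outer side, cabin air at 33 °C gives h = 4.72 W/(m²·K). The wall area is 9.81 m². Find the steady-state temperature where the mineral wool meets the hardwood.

T ≈ 50.3 °C

Treating each layer as a thermal resistance in series:
R_copper = L/(kA) = 0.0012/(380×9.81) = 3.219×10^-7 K/W
R_mineral wool = L/(kA) = 0.08/(0.048×9.81) = 0.1699 K/W
R_hardwood = L/(kA) = 0.07/(0.178×9.81) = 0.04009 K/W
R_outer film = 1/(h_o·A) = 1/(4.72×9.81) = 0.0216 K/W
R_total = 0.2316 K/W;  Q = ΔT/R_total = 65/0.2316 = 280.7 W
T_interface = T_inner − Q·ΣR(inner→interface) = 98 − 281×0.1699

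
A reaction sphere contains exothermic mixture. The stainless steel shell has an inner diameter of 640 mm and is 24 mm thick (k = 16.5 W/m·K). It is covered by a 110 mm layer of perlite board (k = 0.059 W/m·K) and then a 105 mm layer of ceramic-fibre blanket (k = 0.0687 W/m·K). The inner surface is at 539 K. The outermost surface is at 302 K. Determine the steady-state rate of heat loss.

Each spherical layer contributes R = (1/r_i − 1/r_o)/(4πk):
R_stainless steel shell = (1/0.32 − 1/0.344)/(4π×16.5) = 0.001051 K/W
R_perlite board = (1/0.344 − 1/0.454)/(4π×0.059) = 0.95 K/W
R_ceramic-fibre blanket = (1/0.454 − 1/0.559)/(4π×0.0687) = 0.4792 K/W
R_total = 1.43 K/W
Q = ΔT/R_total = 237/1.43

Q ≈ 166 W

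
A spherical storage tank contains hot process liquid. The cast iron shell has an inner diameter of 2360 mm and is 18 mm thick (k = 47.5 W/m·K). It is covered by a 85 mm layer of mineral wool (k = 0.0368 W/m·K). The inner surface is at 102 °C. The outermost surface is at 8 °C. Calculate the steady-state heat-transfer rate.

Q ≈ 786 W

Each spherical layer contributes R = (1/r_i − 1/r_o)/(4πk):
R_cast iron shell = (1/1.18 − 1/1.198)/(4π×47.5) = 2.133×10^-5 K/W
R_mineral wool = (1/1.198 − 1/1.283)/(4π×0.0368) = 0.1196 K/W
R_total = 0.1196 K/W
Q = ΔT/R_total = 94/0.1196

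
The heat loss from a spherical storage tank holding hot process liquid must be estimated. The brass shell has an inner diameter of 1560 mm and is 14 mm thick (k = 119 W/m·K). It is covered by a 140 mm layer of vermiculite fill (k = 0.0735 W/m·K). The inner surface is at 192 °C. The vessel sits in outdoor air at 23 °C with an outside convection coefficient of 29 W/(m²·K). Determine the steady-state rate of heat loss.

Q ≈ 814 W

Each spherical layer contributes R = (1/r_i − 1/r_o)/(4πk):
R_brass shell = (1/0.78 − 1/0.794)/(4π×119) = 1.512×10^-5 K/W
R_vermiculite fill = (1/0.794 − 1/0.934)/(4π×0.0735) = 0.2044 K/W
R_outer film = 1/(h·4πr_o²) = 1/(29×4π×0.934²) = 0.003146 K/W
R_total = 0.2076 K/W
Q = ΔT/R_total = 169/0.2076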